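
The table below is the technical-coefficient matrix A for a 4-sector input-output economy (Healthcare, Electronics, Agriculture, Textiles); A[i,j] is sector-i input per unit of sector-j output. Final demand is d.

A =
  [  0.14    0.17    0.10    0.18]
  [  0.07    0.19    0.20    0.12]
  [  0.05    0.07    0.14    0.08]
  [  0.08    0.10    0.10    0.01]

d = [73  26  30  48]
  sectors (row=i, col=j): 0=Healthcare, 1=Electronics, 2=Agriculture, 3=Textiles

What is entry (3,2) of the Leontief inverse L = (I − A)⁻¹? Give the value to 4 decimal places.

Form M = I − A:
  [  0.86   -0.17   -0.10   -0.18]
  [ -0.07    0.81   -0.20   -0.12]
  [ -0.05   -0.07    0.86   -0.08]
  [ -0.08   -0.10   -0.10    0.99]
Leontief inverse L = M⁻¹:
  [  1.2290    0.3142    0.2487    0.2816]
  [  0.1480    1.3225    0.3498    0.2155]
  [  0.0950    0.1420    1.2224    0.1333]
  [  0.1239    0.1733    0.1789    1.0681]
Total output x = L · d:
  x_0 = 1.2290·73 + 0.3142·26 + 0.2487·30 + 0.2816·48 = 118.8693
  x_1 = 0.1480·73 + 1.3225·26 + 0.3498·30 + 0.2155·48 = 66.0278
  x_2 = 0.0950·73 + 0.1420·26 + 1.2224·30 + 0.1333·48 = 53.6978
  x_3 = 0.1239·73 + 0.1733·26 + 0.1789·30 + 1.0681·48 = 70.1839

L[3,2] = 0.1789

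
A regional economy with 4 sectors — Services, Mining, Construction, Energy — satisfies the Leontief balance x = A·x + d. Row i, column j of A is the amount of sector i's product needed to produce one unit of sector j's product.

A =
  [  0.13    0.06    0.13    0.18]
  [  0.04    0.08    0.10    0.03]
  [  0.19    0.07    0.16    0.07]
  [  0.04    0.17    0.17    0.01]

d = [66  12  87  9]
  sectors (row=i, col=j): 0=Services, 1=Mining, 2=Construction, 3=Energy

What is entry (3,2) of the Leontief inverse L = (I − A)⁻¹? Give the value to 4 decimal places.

Form M = I − A:
  [  0.87   -0.06   -0.13   -0.18]
  [ -0.04    0.92   -0.10   -0.03]
  [ -0.19   -0.07    0.84   -0.07]
  [ -0.04   -0.17   -0.17    0.99]
Leontief inverse L = M⁻¹:
  [  1.2233    0.1445    0.2561    0.2449]
  [  0.0889    1.1162    0.1590    0.0612]
  [  0.2937    0.1442    1.2831    0.1485]
  [  0.1151    0.2223    0.2580    1.0560]
Total output x = L · d:
  x_0 = 1.2233·66 + 0.1445·12 + 0.2561·87 + 0.2449·9 = 106.9520
  x_1 = 0.0889·66 + 1.1162·12 + 0.1590·87 + 0.0612·9 = 33.6445
  x_2 = 0.2937·66 + 0.1442·12 + 1.2831·87 + 0.1485·9 = 134.0845
  x_3 = 0.1151·66 + 0.2223·12 + 0.2580·87 + 1.0560·9 = 42.2142

L[3,2] = 0.2580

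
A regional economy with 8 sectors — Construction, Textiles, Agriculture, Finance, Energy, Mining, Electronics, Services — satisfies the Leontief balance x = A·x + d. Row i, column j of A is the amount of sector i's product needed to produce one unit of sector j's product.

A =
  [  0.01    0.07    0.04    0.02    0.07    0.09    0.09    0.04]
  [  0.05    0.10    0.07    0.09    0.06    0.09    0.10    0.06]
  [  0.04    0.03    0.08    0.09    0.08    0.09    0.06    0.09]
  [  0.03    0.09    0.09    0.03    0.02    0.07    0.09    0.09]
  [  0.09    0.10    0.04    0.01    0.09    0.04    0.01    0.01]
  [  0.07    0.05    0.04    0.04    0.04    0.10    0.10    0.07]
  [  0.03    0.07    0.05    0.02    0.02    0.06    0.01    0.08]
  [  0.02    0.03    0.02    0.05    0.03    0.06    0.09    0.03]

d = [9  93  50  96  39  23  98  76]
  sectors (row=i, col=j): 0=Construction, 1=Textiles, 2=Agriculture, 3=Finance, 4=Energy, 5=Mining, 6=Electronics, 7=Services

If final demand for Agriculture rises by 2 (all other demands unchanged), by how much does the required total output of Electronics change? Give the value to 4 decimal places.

0.1663

Form M = I − A:
  [  0.99   -0.07   -0.04   -0.02   -0.07   -0.09   -0.09   -0.04]
  [ -0.05    0.90   -0.07   -0.09   -0.06   -0.09   -0.10   -0.06]
  [ -0.04   -0.03    0.92   -0.09   -0.08   -0.09   -0.06   -0.09]
  [ -0.03   -0.09   -0.09    0.97   -0.02   -0.07   -0.09   -0.09]
  [ -0.09   -0.10   -0.04   -0.01    0.91   -0.04   -0.01   -0.01]
  [ -0.07   -0.05   -0.04   -0.04   -0.04    0.90   -0.10   -0.07]
  [ -0.03   -0.07   -0.05   -0.02   -0.02   -0.06    0.99   -0.08]
  [ -0.02   -0.03   -0.02   -0.05   -0.03   -0.06   -0.09    0.97]
Leontief inverse L = M⁻¹:
  [  1.0480    0.1242    0.0813    0.0554    0.1098    0.1498    0.1420    0.0872]
  [  0.1006    1.1790    0.1336    0.1429    0.1165    0.1784    0.1805    0.1317]
  [  0.0855    0.0970    1.1346    0.1348    0.1309    0.1668    0.1305    0.1514]
  [  0.0698    0.1502    0.1407    1.0769    0.0660    0.1431    0.1566    0.1491]
  [  0.1252    0.1546    0.0795    0.0438    1.1339    0.0972    0.0616    0.0499]
  [  0.1095    0.1108    0.0872    0.0797    0.0844    1.1712    0.1643    0.1258]
  [  0.0575    0.1106    0.0831    0.0521    0.0521    0.1099    1.0586    0.1175]
  [  0.0461    0.0707    0.0520    0.0750    0.0571    0.1051    0.1296    1.0678]
Total output x = L · d:
  x_0 = 1.0480·9 + 0.1242·93 + 0.0813·50 + 0.0554·96 + 0.1098·39 + 0.1498·23 + 0.1420·98 + 0.0872·76 = 58.6401
  x_1 = 0.1006·9 + 1.1790·93 + 0.1336·50 + 0.1429·96 + 0.1165·39 + 0.1784·23 + 0.1805·98 + 0.1317·76 = 167.2915
  x_2 = 0.0855·9 + 0.0970·93 + 1.1346·50 + 0.1348·96 + 0.1309·39 + 0.1668·23 + 0.1305·98 + 0.1514·76 = 112.6916
  x_3 = 0.0698·9 + 0.1502·93 + 0.1407·50 + 1.0769·96 + 0.0660·39 + 0.1431·23 + 0.1566·98 + 0.1491·76 = 157.5501
  x_4 = 0.1252·9 + 0.1546·93 + 0.0795·50 + 0.0438·96 + 1.1339·39 + 0.0972·23 + 0.0616·98 + 0.0499·76 = 79.9804
  x_5 = 0.1095·9 + 0.1108·93 + 0.0872·50 + 0.0797·96 + 0.0844·39 + 1.1712·23 + 0.1643·98 + 0.1258·76 = 79.1866
  x_6 = 0.0575·9 + 0.1106·93 + 0.0831·50 + 0.0521·96 + 0.0521·39 + 0.1099·23 + 1.0586·98 + 0.1175·76 = 137.2004
  x_7 = 0.0461·9 + 0.0707·93 + 0.0520·50 + 0.0750·96 + 0.0571·39 + 0.1051·23 + 0.1296·98 + 1.0678·76 = 115.2799
Δx_6 = L[6,2] · Δd_2 = 0.0831 · 2 = 0.1663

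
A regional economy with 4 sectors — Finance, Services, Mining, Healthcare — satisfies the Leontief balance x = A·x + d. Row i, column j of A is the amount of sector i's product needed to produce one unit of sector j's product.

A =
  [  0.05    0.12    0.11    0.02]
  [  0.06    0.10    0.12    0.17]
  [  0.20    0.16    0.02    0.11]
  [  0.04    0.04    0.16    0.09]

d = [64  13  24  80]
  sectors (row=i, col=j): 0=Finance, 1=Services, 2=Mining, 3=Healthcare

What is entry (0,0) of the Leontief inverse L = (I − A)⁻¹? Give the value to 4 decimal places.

Form M = I − A:
  [  0.95   -0.12   -0.11   -0.02]
  [ -0.06    0.90   -0.12   -0.17]
  [ -0.20   -0.16    0.98   -0.11]
  [ -0.04   -0.04   -0.16    0.91]
Leontief inverse L = M⁻¹:
  [  1.1003    0.1782    0.1578    0.0765]
  [  0.1262    1.1741    0.1981    0.2461]
  [  0.2563    0.2394    1.1086    0.1844]
  [  0.0990    0.1015    0.2106    1.1455]
Total output x = L · d:
  x_0 = 1.1003·64 + 0.1782·13 + 0.1578·24 + 0.0765·80 = 82.6488
  x_1 = 0.1262·64 + 1.1741·13 + 0.1981·24 + 0.2461·80 = 47.7805
  x_2 = 0.2563·64 + 0.2394·13 + 1.1086·24 + 0.1844·80 = 60.8703
  x_3 = 0.0990·64 + 0.1015·13 + 0.2106·24 + 1.1455·80 = 104.3477

L[0,0] = 1.1003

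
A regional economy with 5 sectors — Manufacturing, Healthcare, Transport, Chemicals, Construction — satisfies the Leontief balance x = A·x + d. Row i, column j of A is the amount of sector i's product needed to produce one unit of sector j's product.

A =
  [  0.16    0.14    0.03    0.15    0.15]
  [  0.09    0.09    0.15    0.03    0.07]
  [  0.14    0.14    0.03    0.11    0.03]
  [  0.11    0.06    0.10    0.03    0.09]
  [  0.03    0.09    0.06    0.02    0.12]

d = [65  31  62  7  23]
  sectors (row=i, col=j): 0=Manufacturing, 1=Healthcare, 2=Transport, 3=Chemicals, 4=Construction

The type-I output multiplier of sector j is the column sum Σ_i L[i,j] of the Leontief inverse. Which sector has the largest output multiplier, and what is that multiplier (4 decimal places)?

Manufacturing (1.9564)

Form M = I − A:
  [  0.84   -0.14   -0.03   -0.15   -0.15]
  [ -0.09    0.91   -0.15   -0.03   -0.07]
  [ -0.14   -0.14    0.97   -0.11   -0.03]
  [ -0.11   -0.06   -0.10    0.97   -0.09]
  [ -0.03   -0.09   -0.06   -0.02    0.88]
Leontief inverse L = M⁻¹:
  [  1.2764    0.2556    0.1185    0.2242    0.2649]
  [  0.1772    1.1776    0.2055    0.0900    0.1401]
  [  0.2336    0.2272    1.0978    0.1700    0.1127]
  [  0.1874    0.1390    0.1489    1.0844    0.1590]
  [  0.0818    0.1478    0.1033    0.0531    1.1710]
Total output x = L · d:
  x_0 = 1.2764·65 + 0.2556·31 + 0.1185·62 + 0.2242·7 + 0.2649·23 = 105.8989
  x_1 = 0.1772·65 + 1.1776·31 + 0.2055·62 + 0.0900·7 + 0.1401·23 = 64.6186
  x_2 = 0.2336·65 + 0.2272·31 + 1.0978·62 + 0.1700·7 + 0.1127·23 = 94.0691
  x_3 = 0.1874·65 + 0.1390·31 + 0.1489·62 + 1.0844·7 + 0.1590·23 = 36.9667
  x_4 = 0.0818·65 + 0.1478·31 + 0.1033·62 + 0.0531·7 + 1.1710·23 = 43.6092
Output multipliers (column sums of L):
  Manufacturing: 1.9564
  Healthcare: 1.9471
  Transport: 1.6740
  Chemicals: 1.6216
  Construction: 1.8476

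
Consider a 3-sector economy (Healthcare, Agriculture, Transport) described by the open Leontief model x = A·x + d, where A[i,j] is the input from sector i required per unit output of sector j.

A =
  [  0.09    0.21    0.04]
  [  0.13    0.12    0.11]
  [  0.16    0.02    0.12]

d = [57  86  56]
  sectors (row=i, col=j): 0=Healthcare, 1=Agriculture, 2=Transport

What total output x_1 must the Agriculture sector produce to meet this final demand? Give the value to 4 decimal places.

122.1363

Form M = I − A:
  [  0.91   -0.21   -0.04]
  [ -0.13    0.88   -0.11]
  [ -0.16   -0.02    0.88]
Leontief inverse L = M⁻¹:
  [  1.1538    0.2773    0.0871]
  [  0.1972    1.1870    0.1573]
  [  0.2143    0.0774    1.1558]
Total output x = L · d:
  x_0 = 1.1538·57 + 0.2773·86 + 0.0871·56 = 94.4971
  x_1 = 0.1972·57 + 1.1870·86 + 0.1573·56 = 122.1363
  x_2 = 0.2143·57 + 0.0774·86 + 1.1558·56 = 83.5935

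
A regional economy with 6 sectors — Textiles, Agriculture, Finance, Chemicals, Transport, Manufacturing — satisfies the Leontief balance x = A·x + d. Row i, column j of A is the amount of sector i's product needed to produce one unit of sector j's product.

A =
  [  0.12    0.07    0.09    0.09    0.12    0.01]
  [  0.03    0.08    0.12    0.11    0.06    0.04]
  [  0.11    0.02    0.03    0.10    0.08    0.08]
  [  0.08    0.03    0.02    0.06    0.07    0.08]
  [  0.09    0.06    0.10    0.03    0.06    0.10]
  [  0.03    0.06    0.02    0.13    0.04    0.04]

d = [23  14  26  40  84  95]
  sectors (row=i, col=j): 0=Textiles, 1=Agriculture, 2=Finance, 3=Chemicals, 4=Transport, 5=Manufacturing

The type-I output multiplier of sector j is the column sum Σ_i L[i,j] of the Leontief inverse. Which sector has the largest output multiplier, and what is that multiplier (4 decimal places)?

Chemicals (1.8663)

Form M = I − A:
  [  0.88   -0.07   -0.09   -0.09   -0.12   -0.01]
  [ -0.03    0.92   -0.12   -0.11   -0.06   -0.04]
  [ -0.11   -0.02    0.97   -0.10   -0.08   -0.08]
  [ -0.08   -0.03   -0.02    0.94   -0.07   -0.08]
  [ -0.09   -0.06   -0.10   -0.03    0.94   -0.10]
  [ -0.03   -0.06   -0.02   -0.13   -0.04    0.96]
Leontief inverse L = M⁻¹:
  [  1.1946    0.1156    0.1490    0.1583    0.1870    0.0623]
  [  0.0886    1.1159    0.1633    0.1721    0.1130    0.0871]
  [  0.1682    0.0579    1.0732    0.1580    0.1334    0.1207]
  [  0.1251    0.0615    0.0559    1.1081    0.1120    0.1125]
  [  0.1493    0.0997    0.1460    0.0967    1.1149    0.1421]
  [  0.0695    0.0870    0.0509    0.1731    0.0773    1.0727]
Total output x = L · d:
  x_0 = 1.1946·23 + 0.1156·14 + 0.1490·26 + 0.1583·40 + 0.1870·84 + 0.0623·95 = 60.9293
  x_1 = 0.0886·23 + 1.1159·14 + 0.1633·26 + 0.1721·40 + 0.1130·84 + 0.0871·95 = 46.5557
  x_2 = 0.1682·23 + 0.0579·14 + 1.0732·26 + 0.1580·40 + 0.1334·84 + 0.1207·95 = 61.5708
  x_3 = 0.1251·23 + 0.0615·14 + 0.0559·26 + 1.1081·40 + 0.1120·84 + 0.1125·95 = 69.6118
  x_4 = 0.1493·23 + 0.0997·14 + 0.1460·26 + 0.0967·40 + 1.1149·84 + 0.1421·95 = 119.6480
  x_5 = 0.0695·23 + 0.0870·14 + 0.0509·26 + 0.1731·40 + 0.0773·84 + 1.0727·95 = 119.4668
Output multipliers (column sums of L):
  Textiles: 1.7954
  Agriculture: 1.5375
  Finance: 1.6383
  Chemicals: 1.8663
  Transport: 1.7376
  Manufacturing: 1.5975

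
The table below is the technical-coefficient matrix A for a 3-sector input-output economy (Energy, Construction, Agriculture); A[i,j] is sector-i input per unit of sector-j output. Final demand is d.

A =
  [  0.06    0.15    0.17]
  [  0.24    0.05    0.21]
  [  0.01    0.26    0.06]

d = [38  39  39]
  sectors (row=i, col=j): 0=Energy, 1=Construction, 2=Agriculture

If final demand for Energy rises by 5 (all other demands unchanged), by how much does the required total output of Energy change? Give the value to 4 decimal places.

5.6517

Form M = I − A:
  [  0.94   -0.15   -0.17]
  [ -0.24    0.95   -0.21]
  [ -0.01   -0.26    0.94]
Leontief inverse L = M⁻¹:
  [  1.1303    0.2497    0.2602]
  [  0.3070    1.1890    0.3211]
  [  0.0969    0.3315    1.1554]
Total output x = L · d:
  x_0 = 1.1303·38 + 0.2497·39 + 0.2602·39 = 62.8392
  x_1 = 0.3070·38 + 1.1890·39 + 0.3211·39 = 70.5612
  x_2 = 0.0969·38 + 0.3315·39 + 1.1554·39 = 61.6748
Δx_0 = L[0,0] · Δd_0 = 1.1303 · 5 = 5.6517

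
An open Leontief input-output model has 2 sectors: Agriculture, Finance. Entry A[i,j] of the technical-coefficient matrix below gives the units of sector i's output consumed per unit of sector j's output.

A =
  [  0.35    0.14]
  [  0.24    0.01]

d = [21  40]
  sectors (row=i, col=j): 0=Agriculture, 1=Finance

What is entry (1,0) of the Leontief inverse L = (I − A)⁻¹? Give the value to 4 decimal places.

L[1,0] = 0.3935

Form M = I − A:
  [  0.65   -0.14]
  [ -0.24    0.99]
Leontief inverse L = M⁻¹:
  [  1.6232    0.2295]
  [  0.3935    1.0657]
Total output x = L · d:
  x_0 = 1.6232·21 + 0.2295·40 = 43.2694
  x_1 = 0.3935·21 + 1.0657·40 = 50.8936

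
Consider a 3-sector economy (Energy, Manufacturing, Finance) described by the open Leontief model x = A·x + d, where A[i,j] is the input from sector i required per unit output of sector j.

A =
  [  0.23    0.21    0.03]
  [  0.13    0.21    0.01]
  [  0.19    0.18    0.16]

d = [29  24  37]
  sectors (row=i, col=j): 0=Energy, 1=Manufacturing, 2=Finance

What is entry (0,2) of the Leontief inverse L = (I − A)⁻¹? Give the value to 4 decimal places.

Form M = I − A:
  [  0.77   -0.21   -0.03]
  [ -0.13    0.79   -0.01]
  [ -0.19   -0.18    0.84]
Leontief inverse L = M⁻¹:
  [  1.3757    0.3779    0.0536]
  [  0.2310    1.3327    0.0241]
  [  0.3607    0.3711    1.2078]
Total output x = L · d:
  x_0 = 1.3757·29 + 0.3779·24 + 0.0536·37 = 50.9510
  x_1 = 0.2310·29 + 1.3327·24 + 0.0241·37 = 39.5749
  x_2 = 0.3607·29 + 0.3711·24 + 1.2078·37 = 64.0526

L[0,2] = 0.0536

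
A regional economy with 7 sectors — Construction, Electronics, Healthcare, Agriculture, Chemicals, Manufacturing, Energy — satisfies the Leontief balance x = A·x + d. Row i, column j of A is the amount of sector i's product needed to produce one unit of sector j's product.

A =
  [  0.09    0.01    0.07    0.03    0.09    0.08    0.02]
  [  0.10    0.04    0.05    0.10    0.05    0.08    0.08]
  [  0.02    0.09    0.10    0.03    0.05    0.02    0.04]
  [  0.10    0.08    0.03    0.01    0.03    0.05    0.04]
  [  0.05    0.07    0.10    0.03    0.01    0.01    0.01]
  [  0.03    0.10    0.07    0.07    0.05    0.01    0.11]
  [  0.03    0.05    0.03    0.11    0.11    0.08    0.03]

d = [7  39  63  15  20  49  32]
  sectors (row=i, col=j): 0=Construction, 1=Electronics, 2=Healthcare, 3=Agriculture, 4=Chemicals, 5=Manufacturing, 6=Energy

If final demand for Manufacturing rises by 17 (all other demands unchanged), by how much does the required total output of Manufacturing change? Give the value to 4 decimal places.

17.8211

Form M = I − A:
  [  0.91   -0.01   -0.07   -0.03   -0.09   -0.08   -0.02]
  [ -0.10    0.96   -0.05   -0.10   -0.05   -0.08   -0.08]
  [ -0.02   -0.09    0.90   -0.03   -0.05   -0.02   -0.04]
  [ -0.10   -0.08   -0.03    0.99   -0.03   -0.05   -0.04]
  [ -0.05   -0.07   -0.10   -0.03    0.99   -0.01   -0.01]
  [ -0.03   -0.10   -0.07   -0.07   -0.05    0.99   -0.11]
  [ -0.03   -0.05   -0.03   -0.11   -0.11   -0.08    0.97]
Leontief inverse L = M⁻¹:
  [  1.1252    0.0499    0.1157    0.0591    0.1231    0.1054    0.0478]
  [  0.1509    1.0903    0.1011    0.1423    0.0973    0.1200    0.1177]
  [  0.0540    0.1268    1.1393    0.0622    0.0806    0.0470    0.0673]
  [  0.1367    0.1112    0.0672    1.0426    0.0646    0.0802    0.0675]
  [  0.0786    0.0982    0.1320    0.0535    1.0357    0.0327    0.0318]
  [  0.0751    0.1442    0.1141    0.1131    0.0921    1.0483    0.1426]
  [  0.0749    0.0973    0.0760    0.1447    0.1437    0.1102    1.0636]
Total output x = L · d:
  x_0 = 1.1252·7 + 0.0499·39 + 0.1157·63 + 0.0591·15 + 0.1231·20 + 0.1054·49 + 0.0478·32 = 27.1561
  x_1 = 0.1509·7 + 1.0903·39 + 0.1011·63 + 0.1423·15 + 0.0973·20 + 0.1200·49 + 0.1177·32 = 63.6760
  x_2 = 0.0540·7 + 0.1268·39 + 1.1393·63 + 0.0622·15 + 0.0806·20 + 0.0470·49 + 0.0673·32 = 84.1020
  x_3 = 0.1367·7 + 0.1112·39 + 0.0672·63 + 1.0426·15 + 0.0646·20 + 0.0802·49 + 0.0675·32 = 32.5473
  x_4 = 0.0786·7 + 0.0982·39 + 0.1320·63 + 0.0535·15 + 1.0357·20 + 0.0327·49 + 0.0318·32 = 36.8341
  x_5 = 0.0751·7 + 0.1442·39 + 0.1141·63 + 0.1131·15 + 0.0921·20 + 1.0483·49 + 0.1426·32 = 72.8120
  x_6 = 0.0749·7 + 0.0973·39 + 0.0760·63 + 0.1447·15 + 0.1437·20 + 0.1102·49 + 1.0636·32 = 53.5860
Δx_5 = L[5,5] · Δd_5 = 1.0483 · 17 = 17.8211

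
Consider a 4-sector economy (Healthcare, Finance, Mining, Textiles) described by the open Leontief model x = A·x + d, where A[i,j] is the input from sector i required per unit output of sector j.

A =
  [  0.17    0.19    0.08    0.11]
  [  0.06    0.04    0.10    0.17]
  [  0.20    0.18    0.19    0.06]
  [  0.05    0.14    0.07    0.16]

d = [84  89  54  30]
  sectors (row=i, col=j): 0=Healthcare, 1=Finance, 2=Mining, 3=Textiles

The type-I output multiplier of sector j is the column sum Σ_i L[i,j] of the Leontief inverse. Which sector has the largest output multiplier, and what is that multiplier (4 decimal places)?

Finance (2.0588)

Form M = I − A:
  [  0.83   -0.19   -0.08   -0.11]
  [ -0.06    0.96   -0.10   -0.17]
  [ -0.20   -0.18    0.81   -0.06]
  [ -0.05   -0.14   -0.07    0.84]
Leontief inverse L = M⁻¹:
  [  1.2890    0.3268    0.1891    0.2484]
  [  0.1410    1.1411    0.1775    0.2621]
  [  0.3593    0.3520    1.3319    0.2134]
  [  0.1302    0.2390    0.1518    1.2667]
Total output x = L · d:
  x_0 = 1.2890·84 + 0.3268·89 + 0.1891·54 + 0.2484·30 = 155.0259
  x_1 = 0.1410·84 + 1.1411·89 + 0.1775·54 + 0.2621·30 = 130.8467
  x_2 = 0.3593·84 + 0.3520·89 + 1.3319·54 + 0.2134·30 = 139.8293
  x_3 = 0.1302·84 + 0.2390·89 + 0.1518·54 + 1.2667·30 = 78.4022
Output multipliers (column sums of L):
  Healthcare: 1.9194
  Finance: 2.0588
  Mining: 1.8503
  Textiles: 1.9907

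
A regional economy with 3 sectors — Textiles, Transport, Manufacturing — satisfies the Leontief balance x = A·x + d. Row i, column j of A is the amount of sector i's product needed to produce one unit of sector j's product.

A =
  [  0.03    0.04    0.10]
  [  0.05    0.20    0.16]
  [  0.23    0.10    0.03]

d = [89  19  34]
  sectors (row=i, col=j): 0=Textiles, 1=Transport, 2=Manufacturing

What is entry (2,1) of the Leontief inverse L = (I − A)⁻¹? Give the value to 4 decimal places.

L[2,1] = 0.1486

Form M = I − A:
  [  0.97   -0.04   -0.10]
  [ -0.05    0.80   -0.16]
  [ -0.23   -0.10    0.97]
Leontief inverse L = M⁻¹:
  [  1.0631    0.0683    0.1209]
  [  0.1193    1.2840    0.2241]
  [  0.2644    0.1486    1.0827]
Total output x = L · d:
  x_0 = 1.0631·89 + 0.0683·19 + 0.1209·34 = 100.0224
  x_1 = 0.1193·89 + 1.2840·19 + 0.2241·34 = 42.6341
  x_2 = 0.2644·89 + 0.1486·19 + 1.0827·34 = 63.1635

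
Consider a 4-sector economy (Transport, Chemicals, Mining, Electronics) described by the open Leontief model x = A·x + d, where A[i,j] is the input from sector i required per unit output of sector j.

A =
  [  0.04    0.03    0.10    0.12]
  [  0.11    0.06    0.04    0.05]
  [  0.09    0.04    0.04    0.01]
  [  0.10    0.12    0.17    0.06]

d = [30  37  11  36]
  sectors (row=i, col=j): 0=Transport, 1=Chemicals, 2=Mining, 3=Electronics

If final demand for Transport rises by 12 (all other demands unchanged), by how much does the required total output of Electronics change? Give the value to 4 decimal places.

Form M = I − A:
  [  0.96   -0.03   -0.10   -0.12]
  [ -0.11    0.94   -0.04   -0.05]
  [ -0.09   -0.04    0.96   -0.01]
  [ -0.10   -0.12   -0.17    0.94]
Leontief inverse L = M⁻¹:
  [  1.0762    0.0584    0.1397    0.1420]
  [  0.1386    1.0811    0.0729    0.0760]
  [  0.1083    0.0521    1.0601    0.0279]
  [  0.1518    0.1536    0.2159    1.0937]
Total output x = L · d:
  x_0 = 1.0762·30 + 0.0584·37 + 0.1397·11 + 0.1420·36 = 41.0969
  x_1 = 0.1386·30 + 1.0811·37 + 0.0729·11 + 0.0760·36 = 47.6952
  x_2 = 0.1083·30 + 0.0521·37 + 1.0601·11 + 0.0279·36 = 17.8400
  x_3 = 0.1518·30 + 0.1536·37 + 0.2159·11 + 1.0937·36 = 51.9850
Δx_3 = L[3,0] · Δd_0 = 0.1518 · 12 = 1.8212

1.8212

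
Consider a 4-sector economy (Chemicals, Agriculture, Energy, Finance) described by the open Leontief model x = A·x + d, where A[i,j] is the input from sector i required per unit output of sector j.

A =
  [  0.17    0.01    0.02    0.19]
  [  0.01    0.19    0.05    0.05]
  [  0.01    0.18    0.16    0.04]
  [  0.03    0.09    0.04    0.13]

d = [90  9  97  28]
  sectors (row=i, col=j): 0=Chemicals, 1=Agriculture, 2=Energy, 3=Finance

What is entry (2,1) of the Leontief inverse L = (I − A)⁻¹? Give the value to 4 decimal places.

L[2,1] = 0.2779

Form M = I − A:
  [  0.83   -0.01   -0.02   -0.19]
  [ -0.01    0.81   -0.05   -0.05]
  [ -0.01   -0.18    0.84   -0.04]
  [ -0.03   -0.09   -0.04    0.87]
Leontief inverse L = M⁻¹:
  [  1.2158    0.0551    0.0451    0.2708]
  [  0.0191    1.2614    0.0794    0.0803]
  [  0.0207    0.2779    1.2111    0.0762]
  [  0.0448    0.1452    0.0654    1.1706]
Total output x = L · d:
  x_0 = 1.2158·90 + 0.0551·9 + 0.0451·97 + 0.2708·28 = 121.8777
  x_1 = 0.0191·90 + 1.2614·9 + 0.0794·97 + 0.0803·28 = 23.0135
  x_2 = 0.0207·90 + 0.2779·9 + 1.2111·97 + 0.0762·28 = 123.9761
  x_3 = 0.0448·90 + 0.1452·9 + 0.0654·97 + 1.1706·28 = 44.4673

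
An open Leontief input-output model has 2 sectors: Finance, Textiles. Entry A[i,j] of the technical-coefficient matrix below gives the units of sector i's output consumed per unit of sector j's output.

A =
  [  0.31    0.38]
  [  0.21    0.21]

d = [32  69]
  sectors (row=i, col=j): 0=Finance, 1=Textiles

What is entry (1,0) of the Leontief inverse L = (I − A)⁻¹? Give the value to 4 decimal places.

L[1,0] = 0.4513

Form M = I − A:
  [  0.69   -0.38]
  [ -0.21    0.79]
Leontief inverse L = M⁻¹:
  [  1.6978    0.8167]
  [  0.4513    1.4829]
Total output x = L · d:
  x_0 = 1.6978·32 + 0.8167·69 = 110.6813
  x_1 = 0.4513·32 + 1.4829·69 = 116.7634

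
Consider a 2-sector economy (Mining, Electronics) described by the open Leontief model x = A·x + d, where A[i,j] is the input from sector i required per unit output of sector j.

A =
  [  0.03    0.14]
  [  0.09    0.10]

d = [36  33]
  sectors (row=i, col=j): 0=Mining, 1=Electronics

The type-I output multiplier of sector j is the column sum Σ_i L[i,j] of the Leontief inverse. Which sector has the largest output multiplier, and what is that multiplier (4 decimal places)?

Form M = I − A:
  [  0.97   -0.14]
  [ -0.09    0.90]
Leontief inverse L = M⁻¹:
  [  1.0460    0.1627]
  [  0.1046    1.1274]
Total output x = L · d:
  x_0 = 1.0460·36 + 0.1627·33 = 43.0265
  x_1 = 0.1046·36 + 1.1274·33 = 40.9693
Output multipliers (column sums of L):
  Mining: 1.1506
  Electronics: 1.2901

Electronics (1.2901)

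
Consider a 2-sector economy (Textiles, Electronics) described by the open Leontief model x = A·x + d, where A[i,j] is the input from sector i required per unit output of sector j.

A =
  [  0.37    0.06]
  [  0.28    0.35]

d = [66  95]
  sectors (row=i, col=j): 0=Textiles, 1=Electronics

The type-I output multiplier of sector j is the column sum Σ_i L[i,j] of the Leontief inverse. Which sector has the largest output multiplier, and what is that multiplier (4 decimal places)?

Form M = I − A:
  [  0.63   -0.06]
  [ -0.28    0.65]
Leontief inverse L = M⁻¹:
  [  1.6552    0.1528]
  [  0.7130    1.6043]
Total output x = L · d:
  x_0 = 1.6552·66 + 0.1528·95 = 123.7586
  x_1 = 0.7130·66 + 1.6043·95 = 199.4652
Output multipliers (column sums of L):
  Textiles: 2.3682
  Electronics: 1.7571

Textiles (2.3682)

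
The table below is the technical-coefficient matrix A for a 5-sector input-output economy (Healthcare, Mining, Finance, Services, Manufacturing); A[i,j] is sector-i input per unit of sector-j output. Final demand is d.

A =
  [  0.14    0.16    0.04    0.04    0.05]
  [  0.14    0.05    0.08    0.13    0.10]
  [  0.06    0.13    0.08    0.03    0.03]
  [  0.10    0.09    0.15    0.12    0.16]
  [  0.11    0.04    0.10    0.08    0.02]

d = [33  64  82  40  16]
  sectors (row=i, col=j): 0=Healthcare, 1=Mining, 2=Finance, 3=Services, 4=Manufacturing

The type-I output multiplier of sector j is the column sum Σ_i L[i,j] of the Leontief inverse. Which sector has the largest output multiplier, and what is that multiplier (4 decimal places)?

Healthcare (2.0021)

Form M = I − A:
  [  0.86   -0.16   -0.04   -0.04   -0.05]
  [ -0.14    0.95   -0.08   -0.13   -0.10]
  [ -0.06   -0.13    0.92   -0.03   -0.03]
  [ -0.10   -0.09   -0.15    0.88   -0.16]
  [ -0.11   -0.04   -0.10   -0.08    0.98]
Leontief inverse L = M⁻¹:
  [  1.2343    0.2364    0.1029    0.1043    0.1073]
  [  0.2415    1.1412    0.1605    0.2002    0.1664]
  [  0.1276    0.1866    1.1295    0.0785    0.0729]
  [  0.2193    0.1950    0.2486    1.2050    0.2354]
  [  0.1793    0.1081    0.1536    0.1263    1.0659]
Total output x = L · d:
  x_0 = 1.2343·33 + 0.2364·64 + 0.1029·82 + 0.1043·40 + 0.1073·16 = 70.1817
  x_1 = 0.2415·33 + 1.1412·64 + 0.1605·82 + 0.2002·40 + 0.1664·16 = 104.8357
  x_2 = 0.1276·33 + 0.1866·64 + 1.1295·82 + 0.0785·40 + 0.0729·16 = 113.0736
  x_3 = 0.2193·33 + 0.1950·64 + 0.2486·82 + 1.2050·40 + 0.2354·16 = 92.0686
  x_4 = 0.1793·33 + 0.1081·64 + 0.1536·82 + 0.1263·40 + 1.0659·16 = 47.5370
Output multipliers (column sums of L):
  Healthcare: 2.0021
  Mining: 1.8672
  Finance: 1.7950
  Services: 1.7142
  Manufacturing: 1.6479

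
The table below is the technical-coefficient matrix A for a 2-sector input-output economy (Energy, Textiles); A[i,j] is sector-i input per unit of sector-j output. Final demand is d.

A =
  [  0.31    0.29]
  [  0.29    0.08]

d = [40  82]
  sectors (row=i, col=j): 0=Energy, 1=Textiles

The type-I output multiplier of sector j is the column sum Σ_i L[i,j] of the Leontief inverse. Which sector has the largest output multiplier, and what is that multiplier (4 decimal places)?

Energy (2.1972)

Form M = I − A:
  [  0.69   -0.29]
  [ -0.29    0.92]
Leontief inverse L = M⁻¹:
  [  1.6706    0.5266]
  [  0.5266    1.2530]
Total output x = L · d:
  x_0 = 1.6706·40 + 0.5266·82 = 110.0054
  x_1 = 0.5266·40 + 1.2530·82 = 123.8061
Output multipliers (column sums of L):
  Energy: 2.1972
  Textiles: 1.7796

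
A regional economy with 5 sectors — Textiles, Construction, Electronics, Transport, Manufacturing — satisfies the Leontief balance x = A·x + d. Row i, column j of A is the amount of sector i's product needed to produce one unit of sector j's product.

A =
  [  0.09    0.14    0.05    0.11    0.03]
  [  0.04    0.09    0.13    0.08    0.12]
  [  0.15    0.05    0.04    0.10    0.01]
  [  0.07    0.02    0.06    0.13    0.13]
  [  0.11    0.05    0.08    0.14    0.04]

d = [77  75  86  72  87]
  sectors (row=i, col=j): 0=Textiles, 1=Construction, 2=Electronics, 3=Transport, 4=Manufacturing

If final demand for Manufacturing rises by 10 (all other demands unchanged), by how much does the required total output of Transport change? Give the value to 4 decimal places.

Form M = I − A:
  [  0.91   -0.14   -0.05   -0.11   -0.03]
  [ -0.04    0.91   -0.13   -0.08   -0.12]
  [ -0.15   -0.05    0.96   -0.10   -0.01]
  [ -0.07   -0.02   -0.06    0.87   -0.13]
  [ -0.11   -0.05   -0.08   -0.14    0.96]
Leontief inverse L = M⁻¹:
  [  1.1496    0.1915    0.1048    0.1889    0.0865]
  [  0.1141    1.1397    0.1850    0.1680    0.1707]
  [  0.2014    0.0969    1.0801    0.1669    0.0523]
  [  0.1350    0.0630    0.1062    1.2131    0.1775]
  [  0.1741    0.0986    0.1271    0.2212    1.0907]
Total output x = L · d:
  x_0 = 1.1496·77 + 0.1915·75 + 0.1048·86 + 0.1889·72 + 0.0865·87 = 133.0318
  x_1 = 0.1141·77 + 1.1397·75 + 0.1850·86 + 0.1680·72 + 0.1707·87 = 137.1214
  x_2 = 0.2014·77 + 0.0969·75 + 1.0801·86 + 0.1669·72 + 0.0523·87 = 132.2291
  x_3 = 0.1350·77 + 0.0630·75 + 0.1062·86 + 1.2131·72 + 0.1775·87 = 127.0351
  x_4 = 0.1741·77 + 0.0986·75 + 0.1271·86 + 0.2212·72 + 1.0907·87 = 142.5550
Δx_3 = L[3,4] · Δd_4 = 0.1775 · 10 = 1.7747

1.7747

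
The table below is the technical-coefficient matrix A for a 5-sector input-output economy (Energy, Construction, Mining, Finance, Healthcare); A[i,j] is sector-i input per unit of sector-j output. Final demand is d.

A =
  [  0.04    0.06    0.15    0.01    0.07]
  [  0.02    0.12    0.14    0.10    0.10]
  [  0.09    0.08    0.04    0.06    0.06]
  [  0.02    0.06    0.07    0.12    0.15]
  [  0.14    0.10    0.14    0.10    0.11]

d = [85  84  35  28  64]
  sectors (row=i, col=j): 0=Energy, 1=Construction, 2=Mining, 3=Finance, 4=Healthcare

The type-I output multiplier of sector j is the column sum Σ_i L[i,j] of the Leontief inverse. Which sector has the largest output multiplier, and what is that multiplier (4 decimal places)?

Form M = I − A:
  [  0.96   -0.06   -0.15   -0.01   -0.07]
  [ -0.02    0.88   -0.14   -0.10   -0.10]
  [ -0.09   -0.08    0.96   -0.06   -0.06]
  [ -0.02   -0.06   -0.07    0.88   -0.15]
  [ -0.14   -0.10   -0.14   -0.10    0.89]
Leontief inverse L = M⁻¹:
  [  1.0819    0.1098    0.2064    0.0525    0.1202]
  [  0.0766    1.1949    0.2258    0.1730    0.1847]
  [  0.1254    0.1294    1.1048    0.1047    0.1165]
  [  0.0751    0.1260    0.1503    1.1880    0.2304]
  [  0.2070    0.1860    0.2485    0.1776    1.2075]
Total output x = L · d:
  x_0 = 1.0819·85 + 0.1098·84 + 0.2064·35 + 0.0525·28 + 0.1202·64 = 117.5715
  x_1 = 0.0766·85 + 1.1949·84 + 0.2258·35 + 0.1730·28 + 0.1847·64 = 131.4470
  x_2 = 0.1254·85 + 0.1294·84 + 1.1048·35 + 0.1047·28 + 0.1165·64 = 70.5846
  x_3 = 0.0751·85 + 0.1260·84 + 0.1503·35 + 1.1880·28 + 0.2304·64 = 70.2323
  x_4 = 0.2070·85 + 0.1860·84 + 0.2485·35 + 0.1776·28 + 1.2075·64 = 124.1683
Output multipliers (column sums of L):
  Energy: 1.5660
  Construction: 1.7460
  Mining: 1.9358
  Finance: 1.6958
  Healthcare: 1.8593

Mining (1.9358)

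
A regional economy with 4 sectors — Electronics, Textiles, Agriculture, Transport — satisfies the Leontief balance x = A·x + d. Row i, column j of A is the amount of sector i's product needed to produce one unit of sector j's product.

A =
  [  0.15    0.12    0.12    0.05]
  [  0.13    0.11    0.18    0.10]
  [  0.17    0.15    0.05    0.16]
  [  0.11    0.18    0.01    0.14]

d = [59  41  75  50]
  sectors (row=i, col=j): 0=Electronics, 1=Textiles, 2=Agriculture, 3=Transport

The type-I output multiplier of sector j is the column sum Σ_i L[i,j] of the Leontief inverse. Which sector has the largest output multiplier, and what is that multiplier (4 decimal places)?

Form M = I − A:
  [  0.85   -0.12   -0.12   -0.05]
  [ -0.13    0.89   -0.18   -0.10]
  [ -0.17   -0.15    0.95   -0.16]
  [ -0.11   -0.18   -0.01    0.86]
Leontief inverse L = M⁻¹:
  [  1.2717    0.2345    0.2065    0.1396]
  [  0.2732    1.2494    0.2735    0.2120]
  [  0.3083    0.2889    1.1491    0.2653]
  [  0.2234    0.2949    0.0970    1.2281]
Total output x = L · d:
  x_0 = 1.2717·59 + 0.2345·41 + 0.2065·75 + 0.1396·50 = 107.1189
  x_1 = 0.2732·59 + 1.2494·41 + 0.2735·75 + 0.2120·50 = 98.4588
  x_2 = 0.3083·59 + 0.2889·41 + 1.1491·75 + 0.2653·50 = 129.4860
  x_3 = 0.2234·59 + 0.2949·41 + 0.0970·75 + 1.2281·50 = 93.9541
Output multipliers (column sums of L):
  Electronics: 2.0767
  Textiles: 2.0677
  Agriculture: 1.7261
  Transport: 1.8451

Electronics (2.0767)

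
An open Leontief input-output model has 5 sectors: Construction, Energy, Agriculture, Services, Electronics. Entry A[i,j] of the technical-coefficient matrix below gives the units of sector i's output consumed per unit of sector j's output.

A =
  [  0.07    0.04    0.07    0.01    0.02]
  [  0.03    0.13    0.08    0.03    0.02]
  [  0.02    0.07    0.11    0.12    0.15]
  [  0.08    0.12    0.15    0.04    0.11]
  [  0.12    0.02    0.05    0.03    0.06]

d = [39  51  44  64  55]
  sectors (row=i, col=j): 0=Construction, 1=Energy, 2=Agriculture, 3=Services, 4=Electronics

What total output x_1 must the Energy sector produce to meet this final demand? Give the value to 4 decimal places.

73.3157

Form M = I − A:
  [  0.93   -0.04   -0.07   -0.01   -0.02]
  [ -0.03    0.87   -0.08   -0.03   -0.02]
  [ -0.02   -0.07    0.89   -0.12   -0.15]
  [ -0.08   -0.12   -0.15    0.96   -0.11]
  [ -0.12   -0.02   -0.05   -0.03    0.94]
Leontief inverse L = M⁻¹:
  [  1.0873    0.0626    0.0981    0.0269    0.0433]
  [  0.0517    1.1702    0.1212    0.0539    0.0516]
  [  0.0702    0.1248    1.1789    0.1586    0.2108]
  [  0.1250    0.1762    0.2172    1.0809    0.1676]
  [  0.1476    0.0451    0.0847    0.0475    1.0870]
Total output x = L · d:
  x_0 = 1.0873·39 + 0.0626·51 + 0.0981·44 + 0.0269·64 + 0.0433·55 = 54.0145
  x_1 = 0.0517·39 + 1.1702·51 + 0.1212·44 + 0.0539·64 + 0.0516·55 = 73.3157
  x_2 = 0.0702·39 + 0.1248·51 + 1.1789·44 + 0.1586·64 + 0.2108·55 = 82.7208
  x_3 = 0.1250·39 + 0.1762·51 + 0.2172·44 + 1.0809·64 + 0.1676·55 = 101.8071
  x_4 = 0.1476·39 + 0.0451·51 + 0.0847·44 + 0.0475·64 + 1.0870·55 = 74.6152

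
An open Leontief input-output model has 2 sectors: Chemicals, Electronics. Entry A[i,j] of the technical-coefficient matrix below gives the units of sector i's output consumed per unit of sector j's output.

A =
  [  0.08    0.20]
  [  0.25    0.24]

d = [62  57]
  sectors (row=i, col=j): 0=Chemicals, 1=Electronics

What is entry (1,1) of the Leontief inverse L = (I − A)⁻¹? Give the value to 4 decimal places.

Form M = I − A:
  [  0.92   -0.20]
  [ -0.25    0.76]
Leontief inverse L = M⁻¹:
  [  1.1707    0.3081]
  [  0.3851    1.4171]
Total output x = L · d:
  x_0 = 1.1707·62 + 0.3081·57 = 90.1417
  x_1 = 0.3851·62 + 1.4171·57 = 104.6519

L[1,1] = 1.4171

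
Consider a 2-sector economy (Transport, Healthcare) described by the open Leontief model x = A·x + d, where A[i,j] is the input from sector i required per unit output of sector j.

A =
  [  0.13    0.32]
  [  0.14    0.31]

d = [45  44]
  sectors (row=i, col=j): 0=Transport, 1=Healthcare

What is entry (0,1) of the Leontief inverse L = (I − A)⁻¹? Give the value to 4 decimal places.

Form M = I − A:
  [  0.87   -0.32]
  [ -0.14    0.69]
Leontief inverse L = M⁻¹:
  [  1.2421    0.5761]
  [  0.2520    1.5662]
Total output x = L · d:
  x_0 = 1.2421·45 + 0.5761·44 = 81.2421
  x_1 = 0.2520·45 + 1.5662·44 = 80.2520

L[0,1] = 0.5761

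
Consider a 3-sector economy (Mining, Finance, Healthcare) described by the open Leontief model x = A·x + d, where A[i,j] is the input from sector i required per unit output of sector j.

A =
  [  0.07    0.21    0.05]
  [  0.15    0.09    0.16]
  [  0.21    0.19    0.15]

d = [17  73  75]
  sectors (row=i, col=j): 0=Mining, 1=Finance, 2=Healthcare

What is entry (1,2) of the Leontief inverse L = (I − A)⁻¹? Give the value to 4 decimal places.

L[1,2] = 0.2418

Form M = I − A:
  [  0.93   -0.21   -0.05]
  [ -0.15    0.91   -0.16]
  [ -0.21   -0.19    0.85]
Leontief inverse L = M⁻¹:
  [  1.1498    0.2909    0.1224]
  [  0.2493    1.2069    0.2418]
  [  0.3398    0.3417    1.2608]
Total output x = L · d:
  x_0 = 1.1498·17 + 0.2909·73 + 0.1224·75 = 49.9622
  x_1 = 0.2493·17 + 1.2069·73 + 0.2418·75 = 110.4817
  x_2 = 0.3398·17 + 0.3417·73 + 1.2608·75 = 125.2748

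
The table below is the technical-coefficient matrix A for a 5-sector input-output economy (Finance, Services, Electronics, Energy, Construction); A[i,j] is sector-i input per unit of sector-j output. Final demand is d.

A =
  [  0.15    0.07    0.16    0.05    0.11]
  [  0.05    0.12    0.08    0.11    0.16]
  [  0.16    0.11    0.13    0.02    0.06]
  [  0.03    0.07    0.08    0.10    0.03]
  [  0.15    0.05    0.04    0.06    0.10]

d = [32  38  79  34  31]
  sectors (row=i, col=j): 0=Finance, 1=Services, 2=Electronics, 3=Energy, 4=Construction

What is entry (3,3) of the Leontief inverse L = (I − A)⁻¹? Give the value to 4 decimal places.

Form M = I − A:
  [  0.85   -0.07   -0.16   -0.05   -0.11]
  [ -0.05    0.88   -0.08   -0.11   -0.16]
  [ -0.16   -0.11    0.87   -0.02   -0.06]
  [ -0.03   -0.07   -0.08    0.90   -0.03]
  [ -0.15   -0.05   -0.04   -0.06    0.90]
Leontief inverse L = M⁻¹:
  [  1.2762    0.1555    0.2685    0.1095    0.2052]
  [  0.1515    1.1971    0.1654    0.1750    0.2482]
  [  0.2723    0.1902    1.2309    0.0758    0.1517]
  [  0.0865    0.1188    0.1352    1.1387    0.0787]
  [  0.2390    0.1088    0.1177    0.1073    1.1711]
Total output x = L · d:
  x_0 = 1.2762·32 + 0.1555·38 + 0.2685·79 + 0.1095·34 + 0.2052·31 = 78.0439
  x_1 = 0.1515·32 + 1.1971·38 + 0.1654·79 + 0.1750·34 + 0.2482·31 = 77.0530
  x_2 = 0.2723·32 + 0.1902·38 + 1.2309·79 + 0.0758·34 + 0.1517·31 = 120.4676
  x_3 = 0.0865·32 + 0.1188·38 + 0.1352·79 + 1.1387·34 + 0.0787·31 = 59.1147
  x_4 = 0.2390·32 + 0.1088·38 + 0.1177·79 + 0.1073·34 + 1.1711·31 = 61.0276

L[3,3] = 1.1387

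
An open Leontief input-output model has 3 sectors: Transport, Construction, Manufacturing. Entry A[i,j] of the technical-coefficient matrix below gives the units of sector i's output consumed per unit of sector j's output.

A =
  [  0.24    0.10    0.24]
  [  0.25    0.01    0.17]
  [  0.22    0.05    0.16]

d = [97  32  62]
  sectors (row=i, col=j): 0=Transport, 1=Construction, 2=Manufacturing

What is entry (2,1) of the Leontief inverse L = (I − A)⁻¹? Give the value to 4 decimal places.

L[2,1] = 0.1100

Form M = I − A:
  [  0.76   -0.10   -0.24]
  [ -0.25    0.99   -0.17]
  [ -0.22   -0.05    0.84]
Leontief inverse L = M⁻¹:
  [  1.5088    0.1760    0.4667]
  [  0.4535    1.0734    0.3468]
  [  0.4221    0.1100    1.3333]
Total output x = L · d:
  x_0 = 1.5088·97 + 0.1760·32 + 0.4667·62 = 180.9165
  x_1 = 0.4535·97 + 1.0734·32 + 0.3468·62 = 99.8405
  x_2 = 0.4221·97 + 0.1100·32 + 1.3333·62 = 127.1353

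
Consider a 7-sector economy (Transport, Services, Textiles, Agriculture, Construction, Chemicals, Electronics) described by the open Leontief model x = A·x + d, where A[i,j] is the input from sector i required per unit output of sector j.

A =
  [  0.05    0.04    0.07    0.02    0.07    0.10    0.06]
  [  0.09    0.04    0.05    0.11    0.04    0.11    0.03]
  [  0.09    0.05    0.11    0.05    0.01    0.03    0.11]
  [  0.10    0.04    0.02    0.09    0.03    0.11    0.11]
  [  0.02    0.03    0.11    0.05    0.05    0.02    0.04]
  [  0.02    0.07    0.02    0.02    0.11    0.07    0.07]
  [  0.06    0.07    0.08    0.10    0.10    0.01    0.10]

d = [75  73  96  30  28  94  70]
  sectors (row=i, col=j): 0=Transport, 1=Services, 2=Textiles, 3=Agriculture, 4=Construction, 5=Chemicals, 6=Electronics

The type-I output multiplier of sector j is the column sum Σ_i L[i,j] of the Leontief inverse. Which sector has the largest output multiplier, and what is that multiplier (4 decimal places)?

Electronics (1.9381)

Form M = I − A:
  [  0.95   -0.04   -0.07   -0.02   -0.07   -0.10   -0.06]
  [ -0.09    0.96   -0.05   -0.11   -0.04   -0.11   -0.03]
  [ -0.09   -0.05    0.89   -0.05   -0.01   -0.03   -0.11]
  [ -0.10   -0.04   -0.02    0.91   -0.03   -0.11   -0.11]
  [ -0.02   -0.03   -0.11   -0.05    0.95   -0.02   -0.04]
  [ -0.02   -0.07   -0.02   -0.02   -0.11    0.93   -0.07]
  [ -0.06   -0.07   -0.08   -0.10   -0.10   -0.01    0.90]
Leontief inverse L = M⁻¹:
  [  1.0902    0.0763    0.1190    0.0616    0.1150    0.1411    0.1134]
  [  0.1398    1.0812    0.0988    0.1582    0.0912    0.1678    0.0939]
  [  0.1441    0.0915    1.1672    0.1027    0.0578    0.0793    0.1766]
  [  0.1524    0.0860    0.0736    1.1450    0.0901    0.1682    0.1791]
  [  0.0583    0.0578    0.1521    0.0866    1.0789    0.0524    0.0870]
  [  0.0563    0.1023    0.0656    0.0626    0.1515    1.1074    0.1157]
  [  0.1204    0.1144    0.1452    0.1631    0.1515    0.0663    1.1725]
Total output x = L · d:
  x_0 = 1.0902·75 + 0.0763·73 + 0.1190·96 + 0.0616·30 + 0.1150·28 + 0.1411·94 + 0.1134·70 = 125.0243
  x_1 = 0.1398·75 + 1.0812·73 + 0.0988·96 + 0.1582·30 + 0.0912·28 + 0.1678·94 + 0.0939·70 = 128.5329
  x_2 = 0.1441·75 + 0.0915·73 + 1.1672·96 + 0.1027·30 + 0.0578·28 + 0.0793·94 + 0.1766·70 = 154.0472
  x_3 = 0.1524·75 + 0.0860·73 + 0.0736·96 + 1.1450·30 + 0.0901·28 + 0.1682·94 + 0.1791·70 = 89.9927
  x_4 = 0.0583·75 + 0.0578·73 + 0.1521·96 + 0.0866·30 + 1.0789·28 + 0.0524·94 + 0.0870·70 = 67.0295
  x_5 = 0.0563·75 + 0.1023·73 + 0.0656·96 + 0.0626·30 + 0.1515·28 + 1.1074·94 + 0.1157·70 = 136.3068
  x_6 = 0.1204·75 + 0.1144·73 + 0.1452·96 + 0.1631·30 + 0.1515·28 + 0.0663·94 + 1.1725·70 = 128.7643
Output multipliers (column sums of L):
  Transport: 1.7615
  Services: 1.6096
  Textiles: 1.8214
  Agriculture: 1.7798
  Construction: 1.7360
  Chemicals: 1.7825
  Electronics: 1.9381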